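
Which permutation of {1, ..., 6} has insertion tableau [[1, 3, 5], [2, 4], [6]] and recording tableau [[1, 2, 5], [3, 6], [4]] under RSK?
Reverse RSK: for i = n, n-1, ..., 1, locate i in Q, remove the corresponding corner cell from P, and reverse-bump its entry up through P; the value ejected from row 1 is w(i).

So w = 2 6 4 1 5 3.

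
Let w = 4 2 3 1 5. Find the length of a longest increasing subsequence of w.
3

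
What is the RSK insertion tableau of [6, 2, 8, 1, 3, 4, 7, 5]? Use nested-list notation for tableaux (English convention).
P = [[1, 3, 4, 5], [2, 7], [6, 8]]

Insert 6: appended to row 1. P = [[6]].
Insert 2: 2 bumps 6 from row 1; 6 starts row 2. P = [[2], [6]].
Insert 8: appended to row 1. P = [[2, 8], [6]].
Insert 1: 1 bumps 2 from row 1; 2 bumps 6 from row 2; 6 starts row 3. P = [[1, 8], [2], [6]].
Insert 3: 3 bumps 8 from row 1; 8 appends to row 2. P = [[1, 3], [2, 8], [6]].
Insert 4: appended to row 1. P = [[1, 3, 4], [2, 8], [6]].
Insert 7: appended to row 1. P = [[1, 3, 4, 7], [2, 8], [6]].
Insert 5: 5 bumps 7 from row 1; 7 bumps 8 from row 2; 8 appends to row 3. P = [[1, 3, 4, 5], [2, 7], [6, 8]].

So P = [[1, 3, 4, 5], [2, 7], [6, 8]].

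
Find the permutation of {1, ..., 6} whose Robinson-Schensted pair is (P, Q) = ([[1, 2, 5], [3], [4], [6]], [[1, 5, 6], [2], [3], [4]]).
Reverse RSK: for i = n, n-1, ..., 1, locate i in Q, remove the corresponding corner cell from P, and reverse-bump its entry up through P; the value ejected from row 1 is w(i).

So w = 6 4 3 1 2 5.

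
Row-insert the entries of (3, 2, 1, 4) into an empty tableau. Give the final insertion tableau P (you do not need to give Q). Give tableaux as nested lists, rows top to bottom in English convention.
P = [[1, 4], [2], [3]]

After inserting 3: P = [[3]].
After inserting 2: P = [[2], [3]].
After inserting 1: P = [[1], [2], [3]].
After inserting 4: P = [[1, 4], [2], [3]].

So P = [[1, 4], [2], [3]].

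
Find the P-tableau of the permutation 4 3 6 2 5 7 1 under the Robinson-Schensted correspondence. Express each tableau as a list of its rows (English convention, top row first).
Insert 4: appended to row 1. P = [[4]].
Insert 3: 3 bumps 4 from row 1; 4 starts row 2. P = [[3], [4]].
Insert 6: appended to row 1. P = [[3, 6], [4]].
Insert 2: 2 bumps 3 from row 1; 3 bumps 4 from row 2; 4 starts row 3. P = [[2, 6], [3], [4]].
Insert 5: 5 bumps 6 from row 1; 6 appends to row 2. P = [[2, 5], [3, 6], [4]].
Insert 7: appended to row 1. P = [[2, 5, 7], [3, 6], [4]].
Insert 1: 1 bumps 2 from row 1; 2 bumps 3 from row 2; 3 bumps 4 from row 3; 4 starts row 4. P = [[1, 5, 7], [2, 6], [3], [4]].

So P = [[1, 5, 7], [2, 6], [3], [4]].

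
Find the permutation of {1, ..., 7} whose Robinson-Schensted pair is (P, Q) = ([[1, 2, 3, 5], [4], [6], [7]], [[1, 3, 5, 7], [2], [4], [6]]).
7 1 6 2 4 3 5

Reverse the RSK construction: for i from n down to 1, find the cell of Q containing i, remove the entry at that cell from P, and reverse-bump it up through P; the value ejected from row 1 is w(i).

Step i=7: Q has 7 at row 1, column 4; remove that cell from P, ejecting 5. So w(7) = 5. P is now [[1, 2, 3], [4], [6], [7]].
Step i=6: Q has 6 at row 4, column 1; remove 7 from row 4 of P and reverse-bump: 7 enters row 3 and ejects 6; 6 enters row 2 and ejects 4; 4 enters row 1 and ejects 3. So w(6) = 3. P is now [[1, 2, 4], [6], [7]].
Step i=5: Q has 5 at row 1, column 3; remove that cell from P, ejecting 4. So w(5) = 4. P is now [[1, 2], [6], [7]].
Step i=4: Q has 4 at row 3, column 1; remove 7 from row 3 of P and reverse-bump: 7 enters row 2 and ejects 6; 6 enters row 1 and ejects 2. So w(4) = 2. P is now [[1, 6], [7]].
Step i=3: Q has 3 at row 1, column 2; remove that cell from P, ejecting 6. So w(3) = 6. P is now [[1], [7]].
Step i=2: Q has 2 at row 2, column 1; remove 7 from row 2 of P and reverse-bump: 7 enters row 1 and ejects 1. So w(2) = 1. P is now [[7]].
Step i=1: Q has 1 at row 1, column 1; remove that cell from P, ejecting 7. So w(1) = 7. P is now [].

So w = 7 1 6 2 4 3 5.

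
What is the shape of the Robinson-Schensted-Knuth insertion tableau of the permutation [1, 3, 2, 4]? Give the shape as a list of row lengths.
Row-insert each entry into an empty tableau.

After inserting 1: P = [[1]].
After inserting 3: P = [[1, 3]].
After inserting 2: P = [[1, 2], [3]].
After inserting 4: P = [[1, 2, 4], [3]].

The final insertion tableau P = [[1, 2, 4], [3]] has shape [3, 1].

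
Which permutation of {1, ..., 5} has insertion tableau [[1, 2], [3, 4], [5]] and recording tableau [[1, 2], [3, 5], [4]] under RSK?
3 5 4 1 2

Reverse RSK: for i = n, n-1, ..., 1, locate i in Q, remove the corresponding corner cell from P, and reverse-bump its entry up through P; the value ejected from row 1 is w(i).

So w = 3 5 4 1 2.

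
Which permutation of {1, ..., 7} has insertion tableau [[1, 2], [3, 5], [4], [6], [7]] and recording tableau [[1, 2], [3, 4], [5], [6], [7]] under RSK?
Reverse the RSK construction: for i from n down to 1, find the cell of Q containing i, remove the entry at that cell from P, and reverse-bump it up through P; the value ejected from row 1 is w(i).

Step i=7: Q has 7 at row 5, column 1; remove 7 from row 5 of P and reverse-bump: 7 enters row 4 and ejects 6; 6 enters row 3 and ejects 4; 4 enters row 2 and ejects 3; 3 enters row 1 and ejects 2. So w(7) = 2. P is now [[1, 3], [4, 5], [6], [7]].
Step i=6: Q has 6 at row 4, column 1; remove 7 from row 4 of P and reverse-bump: 7 enters row 3 and ejects 6; 6 enters row 2 and ejects 5; 5 enters row 1 and ejects 3. So w(6) = 3. P is now [[1, 5], [4, 6], [7]].
Step i=5: Q has 5 at row 3, column 1; remove 7 from row 3 of P and reverse-bump: 7 enters row 2 and ejects 6; 6 enters row 1 and ejects 5. So w(5) = 5. P is now [[1, 6], [4, 7]].
Step i=4: Q has 4 at row 2, column 2; remove 7 from row 2 of P and reverse-bump: 7 enters row 1 and ejects 6. So w(4) = 6. P is now [[1, 7], [4]].
Step i=3: Q has 3 at row 2, column 1; remove 4 from row 2 of P and reverse-bump: 4 enters row 1 and ejects 1. So w(3) = 1. P is now [[4, 7]].
Step i=2: Q has 2 at row 1, column 2; remove that cell from P, ejecting 7. So w(2) = 7. P is now [[4]].
Step i=1: Q has 1 at row 1, column 1; remove that cell from P, ejecting 4. So w(1) = 4. P is now [].

So w = 4 7 1 6 5 3 2.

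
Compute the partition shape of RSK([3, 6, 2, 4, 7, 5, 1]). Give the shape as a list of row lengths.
[3, 3, 1]

Row-insert each entry into an empty tableau.

After inserting 3: P = [[3]].
After inserting 6: P = [[3, 6]].
After inserting 2: P = [[2, 6], [3]].
After inserting 4: P = [[2, 4], [3, 6]].
After inserting 7: P = [[2, 4, 7], [3, 6]].
After inserting 5: P = [[2, 4, 5], [3, 6, 7]].
After inserting 1: P = [[1, 4, 5], [2, 6, 7], [3]].

The final insertion tableau P = [[1, 4, 5], [2, 6, 7], [3]] has shape [3, 3, 1].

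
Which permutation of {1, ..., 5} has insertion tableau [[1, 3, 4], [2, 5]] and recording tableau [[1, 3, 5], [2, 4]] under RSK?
Reverse the RSK construction: for i from n down to 1, find the cell of Q containing i, remove the entry at that cell from P, and reverse-bump it up through P; the value ejected from row 1 is w(i).

Step i=5: Q has 5 at row 1, column 3; remove that cell from P, ejecting 4. So w(5) = 4. P is now [[1, 3], [2, 5]].
Step i=4: Q has 4 at row 2, column 2; remove 5 from row 2 of P and reverse-bump: 5 enters row 1 and ejects 3. So w(4) = 3. P is now [[1, 5], [2]].
Step i=3: Q has 3 at row 1, column 2; remove that cell from P, ejecting 5. So w(3) = 5. P is now [[1], [2]].
Step i=2: Q has 2 at row 2, column 1; remove 2 from row 2 of P and reverse-bump: 2 enters row 1 and ejects 1. So w(2) = 1. P is now [[2]].
Step i=1: Q has 1 at row 1, column 1; remove that cell from P, ejecting 2. So w(1) = 2. P is now [].

So w = 2 1 5 3 4.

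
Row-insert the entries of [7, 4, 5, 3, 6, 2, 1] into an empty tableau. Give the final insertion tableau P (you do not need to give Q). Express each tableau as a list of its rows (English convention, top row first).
Insert 7: appended to row 1. P = [[7]].
Insert 4: 4 bumps 7 from row 1; 7 starts row 2. P = [[4], [7]].
Insert 5: appended to row 1. P = [[4, 5], [7]].
Insert 3: 3 bumps 4 from row 1; 4 bumps 7 from row 2; 7 starts row 3. P = [[3, 5], [4], [7]].
Insert 6: appended to row 1. P = [[3, 5, 6], [4], [7]].
Insert 2: 2 bumps 3 from row 1; 3 bumps 4 from row 2; 4 bumps 7 from row 3; 7 starts row 4. P = [[2, 5, 6], [3], [4], [7]].
Insert 1: 1 bumps 2 from row 1; 2 bumps 3 from row 2; 3 bumps 4 from row 3; 4 bumps 7 from row 4; 7 starts row 5. P = [[1, 5, 6], [2], [3], [4], [7]].

So P = [[1, 5, 6], [2], [3], [4], [7]].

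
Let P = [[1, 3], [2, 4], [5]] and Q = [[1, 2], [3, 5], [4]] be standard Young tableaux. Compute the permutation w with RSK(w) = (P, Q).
Reverse RSK: for i = n, n-1, ..., 1, locate i in Q, remove the corresponding corner cell from P, and reverse-bump its entry up through P; the value ejected from row 1 is w(i).

So w = 2 5 4 1 3.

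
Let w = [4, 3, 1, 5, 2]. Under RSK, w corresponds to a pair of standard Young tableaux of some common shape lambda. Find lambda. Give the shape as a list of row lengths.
Row-insert each entry into an empty tableau.

After inserting 4: P = [[4]].
After inserting 3: P = [[3], [4]].
After inserting 1: P = [[1], [3], [4]].
After inserting 5: P = [[1, 5], [3], [4]].
After inserting 2: P = [[1, 2], [3, 5], [4]].

The final insertion tableau P = [[1, 2], [3, 5], [4]] has shape [2, 2, 1].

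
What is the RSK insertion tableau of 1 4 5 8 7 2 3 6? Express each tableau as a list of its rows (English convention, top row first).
P = [[1, 2, 3, 6], [4, 5, 7], [8]]

Insert 1: appended to row 1. P = [[1]].
Insert 4: appended to row 1. P = [[1, 4]].
Insert 5: appended to row 1. P = [[1, 4, 5]].
Insert 8: appended to row 1. P = [[1, 4, 5, 8]].
Insert 7: 7 bumps 8 from row 1; 8 starts row 2. P = [[1, 4, 5, 7], [8]].
Insert 2: 2 bumps 4 from row 1; 4 bumps 8 from row 2; 8 starts row 3. P = [[1, 2, 5, 7], [4], [8]].
Insert 3: 3 bumps 5 from row 1; 5 appends to row 2. P = [[1, 2, 3, 7], [4, 5], [8]].
Insert 6: 6 bumps 7 from row 1; 7 appends to row 2. P = [[1, 2, 3, 6], [4, 5, 7], [8]].

So P = [[1, 2, 3, 6], [4, 5, 7], [8]].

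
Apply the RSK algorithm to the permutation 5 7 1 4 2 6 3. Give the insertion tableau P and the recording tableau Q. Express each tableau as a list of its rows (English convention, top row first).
Insert each entry of the permutation into P by Schensted row insertion, recording in Q the position of each new cell.

Insert 5: appended to row 1. P = [[5]].
Insert 7: appended to row 1. P = [[5, 7]].
Insert 1: 1 bumps 5 from row 1; 5 starts row 2. P = [[1, 7], [5]].
Insert 4: 4 bumps 7 from row 1; 7 appends to row 2. P = [[1, 4], [5, 7]].
Insert 2: 2 bumps 4 from row 1; 4 bumps 5 from row 2; 5 starts row 3. P = [[1, 2], [4, 7], [5]].
Insert 6: appended to row 1. P = [[1, 2, 6], [4, 7], [5]].
Insert 3: 3 bumps 6 from row 1; 6 bumps 7 from row 2; 7 appends to row 3. P = [[1, 2, 3], [4, 6], [5, 7]].

So P = [[1, 2, 3], [4, 6], [5, 7]], Q = [[1, 2, 6], [3, 4], [5, 7]].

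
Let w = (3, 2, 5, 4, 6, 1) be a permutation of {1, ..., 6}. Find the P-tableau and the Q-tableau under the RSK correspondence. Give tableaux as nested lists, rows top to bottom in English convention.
Insert each entry of the permutation into P by Schensted row insertion, recording in Q the position of each new cell.

Insert 3: appended to row 1. P = [[3]].
Insert 2: 2 bumps 3 from row 1; 3 starts row 2. P = [[2], [3]].
Insert 5: appended to row 1. P = [[2, 5], [3]].
Insert 4: 4 bumps 5 from row 1; 5 appends to row 2. P = [[2, 4], [3, 5]].
Insert 6: appended to row 1. P = [[2, 4, 6], [3, 5]].
Insert 1: 1 bumps 2 from row 1; 2 bumps 3 from row 2; 3 starts row 3. P = [[1, 4, 6], [2, 5], [3]].

So P = [[1, 4, 6], [2, 5], [3]], Q = [[1, 3, 5], [2, 4], [6]].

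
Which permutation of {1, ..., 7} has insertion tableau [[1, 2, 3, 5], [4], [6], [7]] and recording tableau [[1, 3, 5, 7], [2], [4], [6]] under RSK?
7 1 6 2 4 3 5

Reverse the RSK construction: for i from n down to 1, find the cell of Q containing i, remove the entry at that cell from P, and reverse-bump it up through P; the value ejected from row 1 is w(i).

Step i=7: Q has 7 at row 1, column 4; remove that cell from P, ejecting 5. So w(7) = 5. P is now [[1, 2, 3], [4], [6], [7]].
Step i=6: Q has 6 at row 4, column 1; remove 7 from row 4 of P and reverse-bump: 7 enters row 3 and ejects 6; 6 enters row 2 and ejects 4; 4 enters row 1 and ejects 3. So w(6) = 3. P is now [[1, 2, 4], [6], [7]].
Step i=5: Q has 5 at row 1, column 3; remove that cell from P, ejecting 4. So w(5) = 4. P is now [[1, 2], [6], [7]].
Step i=4: Q has 4 at row 3, column 1; remove 7 from row 3 of P and reverse-bump: 7 enters row 2 and ejects 6; 6 enters row 1 and ejects 2. So w(4) = 2. P is now [[1, 6], [7]].
Step i=3: Q has 3 at row 1, column 2; remove that cell from P, ejecting 6. So w(3) = 6. P is now [[1], [7]].
Step i=2: Q has 2 at row 2, column 1; remove 7 from row 2 of P and reverse-bump: 7 enters row 1 and ejects 1. So w(2) = 1. P is now [[7]].
Step i=1: Q has 1 at row 1, column 1; remove that cell from P, ejecting 7. So w(1) = 7. P is now [].

So w = 7 1 6 2 4 3 5.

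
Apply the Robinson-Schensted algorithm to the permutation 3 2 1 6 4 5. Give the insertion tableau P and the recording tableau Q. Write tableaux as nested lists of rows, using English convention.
P = [[1, 4, 5], [2, 6], [3]], Q = [[1, 4, 6], [2, 5], [3]]

Insert each entry of the permutation into P by Schensted row insertion, recording in Q the position of each new cell.

Insert 3: appended to row 1. P = [[3]], Q = [[1]].
Insert 2: 2 bumps 3 from row 1; 3 starts row 2. P = [[2], [3]], Q = [[1], [2]].
Insert 1: 1 bumps 2 from row 1; 2 bumps 3 from row 2; 3 starts row 3. P = [[1], [2], [3]], Q = [[1], [2], [3]].
Insert 6: appended to row 1. P = [[1, 6], [2], [3]], Q = [[1, 4], [2], [3]].
Insert 4: 4 bumps 6 from row 1; 6 appends to row 2. P = [[1, 4], [2, 6], [3]], Q = [[1, 4], [2, 5], [3]].
Insert 5: appended to row 1. P = [[1, 4, 5], [2, 6], [3]], Q = [[1, 4, 6], [2, 5], [3]].

So P = [[1, 4, 5], [2, 6], [3]], Q = [[1, 4, 6], [2, 5], [3]].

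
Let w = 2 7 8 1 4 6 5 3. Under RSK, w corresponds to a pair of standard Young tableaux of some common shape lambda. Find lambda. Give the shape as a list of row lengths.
[3, 3, 1, 1]

Row-insert each entry into an empty tableau.

After inserting 2: P = [[2]].
After inserting 7: P = [[2, 7]].
After inserting 8: P = [[2, 7, 8]].
After inserting 1: P = [[1, 7, 8], [2]].
After inserting 4: P = [[1, 4, 8], [2, 7]].
After inserting 6: P = [[1, 4, 6], [2, 7, 8]].
After inserting 5: P = [[1, 4, 5], [2, 6, 8], [7]].
After inserting 3: P = [[1, 3, 5], [2, 4, 8], [6], [7]].

The final insertion tableau P = [[1, 3, 5], [2, 4, 8], [6], [7]] has shape [3, 3, 1, 1].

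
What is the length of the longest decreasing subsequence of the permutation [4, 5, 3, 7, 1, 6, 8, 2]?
3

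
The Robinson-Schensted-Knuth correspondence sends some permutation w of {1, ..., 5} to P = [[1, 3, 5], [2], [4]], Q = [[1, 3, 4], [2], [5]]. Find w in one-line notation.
Reverse the RSK construction: for i from n down to 1, find the cell of Q containing i, remove the entry at that cell from P, and reverse-bump it up through P; the value ejected from row 1 is w(i).

Step i=5: Q has 5 at row 3, column 1; remove 4 from row 3 of P and reverse-bump: 4 enters row 2 and ejects 2; 2 enters row 1 and ejects 1. So w(5) = 1. P is now [[2, 3, 5], [4]].
Step i=4: Q has 4 at row 1, column 3; remove that cell from P, ejecting 5. So w(4) = 5. P is now [[2, 3], [4]].
Step i=3: Q has 3 at row 1, column 2; remove that cell from P, ejecting 3. So w(3) = 3. P is now [[2], [4]].
Step i=2: Q has 2 at row 2, column 1; remove 4 from row 2 of P and reverse-bump: 4 enters row 1 and ejects 2. So w(2) = 2. P is now [[4]].
Step i=1: Q has 1 at row 1, column 1; remove that cell from P, ejecting 4. So w(1) = 4. P is now [].

So w = 4 2 3 5 1.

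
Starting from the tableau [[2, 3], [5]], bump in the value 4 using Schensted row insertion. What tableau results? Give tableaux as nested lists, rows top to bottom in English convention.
4 is larger than every entry of row 1, so it is appended to row 1. The new tableau is [[2, 3, 4], [5]].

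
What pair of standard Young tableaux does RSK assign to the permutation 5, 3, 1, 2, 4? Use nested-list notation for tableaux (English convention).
Insert each entry of the permutation into P by Schensted row insertion, recording in Q the position of each new cell.

Insert 5: appended to row 1. P = [[5]], Q = [[1]].
Insert 3: 3 bumps 5 from row 1; 5 starts row 2. P = [[3], [5]], Q = [[1], [2]].
Insert 1: 1 bumps 3 from row 1; 3 bumps 5 from row 2; 5 starts row 3. P = [[1], [3], [5]], Q = [[1], [2], [3]].
Insert 2: appended to row 1. P = [[1, 2], [3], [5]], Q = [[1, 4], [2], [3]].
Insert 4: appended to row 1. P = [[1, 2, 4], [3], [5]], Q = [[1, 4, 5], [2], [3]].

So P = [[1, 2, 4], [3], [5]], Q = [[1, 4, 5], [2], [3]].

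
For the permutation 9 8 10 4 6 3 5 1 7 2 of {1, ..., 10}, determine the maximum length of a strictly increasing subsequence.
3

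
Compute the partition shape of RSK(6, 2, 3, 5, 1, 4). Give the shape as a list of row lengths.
Row-insert each entry into an empty tableau.

After inserting 6: P = [[6]].
After inserting 2: P = [[2], [6]].
After inserting 3: P = [[2, 3], [6]].
After inserting 5: P = [[2, 3, 5], [6]].
After inserting 1: P = [[1, 3, 5], [2], [6]].
After inserting 4: P = [[1, 3, 4], [2, 5], [6]].

The final insertion tableau P = [[1, 3, 4], [2, 5], [6]] has shape [3, 2, 1].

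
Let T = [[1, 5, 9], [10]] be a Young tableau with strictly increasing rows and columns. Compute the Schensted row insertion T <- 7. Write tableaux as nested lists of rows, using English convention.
[[1, 5, 7], [9], [10]]

In row 1, 7 replaces 9 (the leftmost entry greater than 7); 9 is bumped to row 2. In row 2, 9 replaces 10 (the leftmost entry greater than 9); 10 is bumped to row 3. 10 starts a new row 3. The new tableau is [[1, 5, 7], [9], [10]].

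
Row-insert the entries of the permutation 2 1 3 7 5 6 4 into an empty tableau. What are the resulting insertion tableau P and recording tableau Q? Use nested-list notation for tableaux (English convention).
P = [[1, 3, 4, 6], [2, 5], [7]], Q = [[1, 3, 4, 6], [2, 5], [7]]

Insert each entry of the permutation into P by Schensted row insertion, recording in Q the position of each new cell.

Insert 2: appended to row 1. P = [[2]].
Insert 1: 1 bumps 2 from row 1; 2 starts row 2. P = [[1], [2]].
Insert 3: appended to row 1. P = [[1, 3], [2]].
Insert 7: appended to row 1. P = [[1, 3, 7], [2]].
Insert 5: 5 bumps 7 from row 1; 7 appends to row 2. P = [[1, 3, 5], [2, 7]].
Insert 6: appended to row 1. P = [[1, 3, 5, 6], [2, 7]].
Insert 4: 4 bumps 5 from row 1; 5 bumps 7 from row 2; 7 starts row 3. P = [[1, 3, 4, 6], [2, 5], [7]].

So P = [[1, 3, 4, 6], [2, 5], [7]], Q = [[1, 3, 4, 6], [2, 5], [7]].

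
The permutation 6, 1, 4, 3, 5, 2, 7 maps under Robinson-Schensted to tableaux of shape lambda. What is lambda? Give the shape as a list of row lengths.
Row-insert each entry into an empty tableau.

After inserting 6: P = [[6]].
After inserting 1: P = [[1], [6]].
After inserting 4: P = [[1, 4], [6]].
After inserting 3: P = [[1, 3], [4], [6]].
After inserting 5: P = [[1, 3, 5], [4], [6]].
After inserting 2: P = [[1, 2, 5], [3], [4], [6]].
After inserting 7: P = [[1, 2, 5, 7], [3], [4], [6]].

The final insertion tableau P = [[1, 2, 5, 7], [3], [4], [6]] has shape [4, 1, 1, 1].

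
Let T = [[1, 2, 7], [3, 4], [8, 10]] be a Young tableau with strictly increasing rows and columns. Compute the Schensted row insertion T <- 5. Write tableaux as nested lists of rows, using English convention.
In row 1, 5 replaces 7 (the leftmost entry greater than 5); 7 is bumped to row 2. 7 is appended to row 2. The new tableau is [[1, 2, 5], [3, 4, 7], [8, 10]].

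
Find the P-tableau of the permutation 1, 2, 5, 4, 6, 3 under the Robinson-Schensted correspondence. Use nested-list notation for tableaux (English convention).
P = [[1, 2, 3, 6], [4], [5]]

Insert 1: appended to row 1. P = [[1]].
Insert 2: appended to row 1. P = [[1, 2]].
Insert 5: appended to row 1. P = [[1, 2, 5]].
Insert 4: 4 bumps 5 from row 1; 5 starts row 2. P = [[1, 2, 4], [5]].
Insert 6: appended to row 1. P = [[1, 2, 4, 6], [5]].
Insert 3: 3 bumps 4 from row 1; 4 bumps 5 from row 2; 5 starts row 3. P = [[1, 2, 3, 6], [4], [5]].

So P = [[1, 2, 3, 6], [4], [5]].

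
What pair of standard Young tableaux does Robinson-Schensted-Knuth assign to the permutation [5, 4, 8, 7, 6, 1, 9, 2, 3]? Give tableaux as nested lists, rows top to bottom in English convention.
P = [[1, 2, 3], [4, 6, 9], [5, 7], [8]], Q = [[1, 3, 7], [2, 4, 9], [5, 8], [6]]

Insert each entry of the permutation into P by Schensted row insertion, recording in Q the position of each new cell.

Insert 5: appended to row 1. P = [[5]].
Insert 4: 4 bumps 5 from row 1; 5 starts row 2. P = [[4], [5]].
Insert 8: appended to row 1. P = [[4, 8], [5]].
Insert 7: 7 bumps 8 from row 1; 8 appends to row 2. P = [[4, 7], [5, 8]].
Insert 6: 6 bumps 7 from row 1; 7 bumps 8 from row 2; 8 starts row 3. P = [[4, 6], [5, 7], [8]].
Insert 1: 1 bumps 4 from row 1; 4 bumps 5 from row 2; 5 bumps 8 from row 3; 8 starts row 4. P = [[1, 6], [4, 7], [5], [8]].
Insert 9: appended to row 1. P = [[1, 6, 9], [4, 7], [5], [8]].
Insert 2: 2 bumps 6 from row 1; 6 bumps 7 from row 2; 7 appends to row 3. P = [[1, 2, 9], [4, 6], [5, 7], [8]].
Insert 3: 3 bumps 9 from row 1; 9 appends to row 2. P = [[1, 2, 3], [4, 6, 9], [5, 7], [8]].

So P = [[1, 2, 3], [4, 6, 9], [5, 7], [8]], Q = [[1, 3, 7], [2, 4, 9], [5, 8], [6]].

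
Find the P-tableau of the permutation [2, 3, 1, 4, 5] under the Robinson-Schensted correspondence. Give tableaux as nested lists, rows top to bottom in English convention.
P = [[1, 3, 4, 5], [2]]

Insert 2: appended to row 1. P = [[2]].
Insert 3: appended to row 1. P = [[2, 3]].
Insert 1: 1 bumps 2 from row 1; 2 starts row 2. P = [[1, 3], [2]].
Insert 4: appended to row 1. P = [[1, 3, 4], [2]].
Insert 5: appended to row 1. P = [[1, 3, 4, 5], [2]].

So P = [[1, 3, 4, 5], [2]].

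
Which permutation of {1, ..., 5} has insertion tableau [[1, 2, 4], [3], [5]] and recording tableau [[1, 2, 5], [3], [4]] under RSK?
1 5 3 2 4

Reverse the RSK construction: for i from n down to 1, find the cell of Q containing i, remove the entry at that cell from P, and reverse-bump it up through P; the value ejected from row 1 is w(i).

Step i=5: Q has 5 at row 1, column 3; remove that cell from P, ejecting 4. So w(5) = 4. P is now [[1, 2], [3], [5]].
Step i=4: Q has 4 at row 3, column 1; remove 5 from row 3 of P and reverse-bump: 5 enters row 2 and ejects 3; 3 enters row 1 and ejects 2. So w(4) = 2. P is now [[1, 3], [5]].
Step i=3: Q has 3 at row 2, column 1; remove 5 from row 2 of P and reverse-bump: 5 enters row 1 and ejects 3. So w(3) = 3. P is now [[1, 5]].
Step i=2: Q has 2 at row 1, column 2; remove that cell from P, ejecting 5. So w(2) = 5. P is now [[1]].
Step i=1: Q has 1 at row 1, column 1; remove that cell from P, ejecting 1. So w(1) = 1. P is now [].

So w = 1 5 3 2 4.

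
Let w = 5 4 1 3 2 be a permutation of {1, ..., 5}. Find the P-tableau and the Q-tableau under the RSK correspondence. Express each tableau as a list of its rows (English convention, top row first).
P = [[1, 2], [3], [4], [5]], Q = [[1, 4], [2], [3], [5]]

Insert each entry of the permutation into P by Schensted row insertion, recording in Q the position of each new cell.

Insert 5: appended to row 1. P = [[5]].
Insert 4: 4 bumps 5 from row 1; 5 starts row 2. P = [[4], [5]].
Insert 1: 1 bumps 4 from row 1; 4 bumps 5 from row 2; 5 starts row 3. P = [[1], [4], [5]].
Insert 3: appended to row 1. P = [[1, 3], [4], [5]].
Insert 2: 2 bumps 3 from row 1; 3 bumps 4 from row 2; 4 bumps 5 from row 3; 5 starts row 4. P = [[1, 2], [3], [4], [5]].

So P = [[1, 2], [3], [4], [5]], Q = [[1, 4], [2], [3], [5]].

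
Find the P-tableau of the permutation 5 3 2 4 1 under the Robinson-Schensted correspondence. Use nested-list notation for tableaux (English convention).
After inserting 5: P = [[5]].
After inserting 3: P = [[3], [5]].
After inserting 2: P = [[2], [3], [5]].
After inserting 4: P = [[2, 4], [3], [5]].
After inserting 1: P = [[1, 4], [2], [3], [5]].

So P = [[1, 4], [2], [3], [5]].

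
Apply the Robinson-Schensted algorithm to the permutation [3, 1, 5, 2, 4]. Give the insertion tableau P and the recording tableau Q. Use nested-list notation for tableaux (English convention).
P = [[1, 2, 4], [3, 5]], Q = [[1, 3, 5], [2, 4]]

Insert each entry of the permutation into P by Schensted row insertion, recording in Q the position of each new cell.

Insert 3: appended to row 1. P = [[3]], Q = [[1]].
Insert 1: 1 bumps 3 from row 1; 3 starts row 2. P = [[1], [3]], Q = [[1], [2]].
Insert 5: appended to row 1. P = [[1, 5], [3]], Q = [[1, 3], [2]].
Insert 2: 2 bumps 5 from row 1; 5 appends to row 2. P = [[1, 2], [3, 5]], Q = [[1, 3], [2, 4]].
Insert 4: appended to row 1. P = [[1, 2, 4], [3, 5]], Q = [[1, 3, 5], [2, 4]].

So P = [[1, 2, 4], [3, 5]], Q = [[1, 3, 5], [2, 4]].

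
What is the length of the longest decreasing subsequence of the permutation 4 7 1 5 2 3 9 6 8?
3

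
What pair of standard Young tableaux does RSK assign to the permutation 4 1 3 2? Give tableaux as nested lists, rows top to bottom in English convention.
P = [[1, 2], [3], [4]], Q = [[1, 3], [2], [4]]

Insert each entry of the permutation into P by Schensted row insertion, recording in Q the position of each new cell.

Insert 4: appended to row 1. P = [[4]].
Insert 1: 1 bumps 4 from row 1; 4 starts row 2. P = [[1], [4]].
Insert 3: appended to row 1. P = [[1, 3], [4]].
Insert 2: 2 bumps 3 from row 1; 3 bumps 4 from row 2; 4 starts row 3. P = [[1, 2], [3], [4]].

So P = [[1, 2], [3], [4]], Q = [[1, 3], [2], [4]].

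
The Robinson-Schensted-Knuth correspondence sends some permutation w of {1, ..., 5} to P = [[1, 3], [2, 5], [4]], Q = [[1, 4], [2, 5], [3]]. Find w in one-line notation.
4 2 1 5 3

Reverse the RSK construction: for i from n down to 1, find the cell of Q containing i, remove the entry at that cell from P, and reverse-bump it up through P; the value ejected from row 1 is w(i).

Step i=5: Q has 5 at row 2, column 2; remove 5 from row 2 of P and reverse-bump: 5 enters row 1 and ejects 3. So w(5) = 3. P is now [[1, 5], [2], [4]].
Step i=4: Q has 4 at row 1, column 2; remove that cell from P, ejecting 5. So w(4) = 5. P is now [[1], [2], [4]].
Step i=3: Q has 3 at row 3, column 1; remove 4 from row 3 of P and reverse-bump: 4 enters row 2 and ejects 2; 2 enters row 1 and ejects 1. So w(3) = 1. P is now [[2], [4]].
Step i=2: Q has 2 at row 2, column 1; remove 4 from row 2 of P and reverse-bump: 4 enters row 1 and ejects 2. So w(2) = 2. P is now [[4]].
Step i=1: Q has 1 at row 1, column 1; remove that cell from P, ejecting 4. So w(1) = 4. P is now [].

So w = 4 2 1 5 3.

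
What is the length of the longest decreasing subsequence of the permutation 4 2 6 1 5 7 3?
3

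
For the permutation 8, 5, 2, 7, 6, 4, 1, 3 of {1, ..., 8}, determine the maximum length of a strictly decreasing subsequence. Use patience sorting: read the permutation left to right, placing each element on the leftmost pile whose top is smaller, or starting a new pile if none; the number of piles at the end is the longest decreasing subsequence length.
5

8: new pile. tops = [8]
5: new pile. tops = [8, 5]
2: new pile. tops = [8, 5, 2]
7: onto pile 2 (replacing 5). tops = [8, 7, 2]
6: onto pile 3 (replacing 2). tops = [8, 7, 6]
4: new pile. tops = [8, 7, 6, 4]
1: new pile. tops = [8, 7, 6, 4, 1]
3: onto pile 5 (replacing 1). tops = [8, 7, 6, 4, 3]

5 piles, so the longest decreasing subsequence has length 5.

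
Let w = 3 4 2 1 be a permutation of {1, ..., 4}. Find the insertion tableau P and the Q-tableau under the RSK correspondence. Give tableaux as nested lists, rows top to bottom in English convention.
P = [[1, 4], [2], [3]], Q = [[1, 2], [3], [4]]

Insert each entry of the permutation into P by Schensted row insertion, recording in Q the position of each new cell.

After inserting 3: P = [[3]].
After inserting 4: P = [[3, 4]].
After inserting 2: P = [[2, 4], [3]].
After inserting 1: P = [[1, 4], [2], [3]].

So P = [[1, 4], [2], [3]], Q = [[1, 2], [3], [4]].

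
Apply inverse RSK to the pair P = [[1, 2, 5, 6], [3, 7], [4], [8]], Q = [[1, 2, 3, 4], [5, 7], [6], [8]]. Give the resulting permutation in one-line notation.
1 4 5 8 7 3 6 2

Reverse the RSK construction: for i from n down to 1, find the cell of Q containing i, remove the entry at that cell from P, and reverse-bump it up through P; the value ejected from row 1 is w(i).

Step i=8: Q has 8 at row 4, column 1; remove 8 from row 4 of P and reverse-bump: 8 enters row 3 and ejects 4; 4 enters row 2 and ejects 3; 3 enters row 1 and ejects 2. So w(8) = 2. P is now [[1, 3, 5, 6], [4, 7], [8]].
Step i=7: Q has 7 at row 2, column 2; remove 7 from row 2 of P and reverse-bump: 7 enters row 1 and ejects 6. So w(7) = 6. P is now [[1, 3, 5, 7], [4], [8]].
Step i=6: Q has 6 at row 3, column 1; remove 8 from row 3 of P and reverse-bump: 8 enters row 2 and ejects 4; 4 enters row 1 and ejects 3. So w(6) = 3. P is now [[1, 4, 5, 7], [8]].
Step i=5: Q has 5 at row 2, column 1; remove 8 from row 2 of P and reverse-bump: 8 enters row 1 and ejects 7. So w(5) = 7. P is now [[1, 4, 5, 8]].
Step i=4: Q has 4 at row 1, column 4; remove that cell from P, ejecting 8. So w(4) = 8. P is now [[1, 4, 5]].
Step i=3: Q has 3 at row 1, column 3; remove that cell from P, ejecting 5. So w(3) = 5. P is now [[1, 4]].
Step i=2: Q has 2 at row 1, column 2; remove that cell from P, ejecting 4. So w(2) = 4. P is now [[1]].
Step i=1: Q has 1 at row 1, column 1; remove that cell from P, ejecting 1. So w(1) = 1. P is now [].

So w = 1 4 5 8 7 3 6 2.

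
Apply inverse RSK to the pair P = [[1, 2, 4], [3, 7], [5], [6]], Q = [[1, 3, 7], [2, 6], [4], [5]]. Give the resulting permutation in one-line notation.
6 5 7 3 1 2 4

Reverse the RSK construction: for i from n down to 1, find the cell of Q containing i, remove the entry at that cell from P, and reverse-bump it up through P; the value ejected from row 1 is w(i).

Step i=7: Q has 7 at row 1, column 3; remove that cell from P, ejecting 4. So w(7) = 4. P is now [[1, 2], [3, 7], [5], [6]].
Step i=6: Q has 6 at row 2, column 2; remove 7 from row 2 of P and reverse-bump: 7 enters row 1 and ejects 2. So w(6) = 2. P is now [[1, 7], [3], [5], [6]].
Step i=5: Q has 5 at row 4, column 1; remove 6 from row 4 of P and reverse-bump: 6 enters row 3 and ejects 5; 5 enters row 2 and ejects 3; 3 enters row 1 and ejects 1. So w(5) = 1. P is now [[3, 7], [5], [6]].
Step i=4: Q has 4 at row 3, column 1; remove 6 from row 3 of P and reverse-bump: 6 enters row 2 and ejects 5; 5 enters row 1 and ejects 3. So w(4) = 3. P is now [[5, 7], [6]].
Step i=3: Q has 3 at row 1, column 2; remove that cell from P, ejecting 7. So w(3) = 7. P is now [[5], [6]].
Step i=2: Q has 2 at row 2, column 1; remove 6 from row 2 of P and reverse-bump: 6 enters row 1 and ejects 5. So w(2) = 5. P is now [[6]].
Step i=1: Q has 1 at row 1, column 1; remove that cell from P, ejecting 6. So w(1) = 6. P is now [].

So w = 6 5 7 3 1 2 4.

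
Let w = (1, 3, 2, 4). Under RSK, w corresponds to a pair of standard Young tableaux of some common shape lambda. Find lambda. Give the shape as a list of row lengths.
Row-insert each entry into an empty tableau.

After inserting 1: P = [[1]].
After inserting 3: P = [[1, 3]].
After inserting 2: P = [[1, 2], [3]].
After inserting 4: P = [[1, 2, 4], [3]].

The final insertion tableau P = [[1, 2, 4], [3]] has shape [3, 1].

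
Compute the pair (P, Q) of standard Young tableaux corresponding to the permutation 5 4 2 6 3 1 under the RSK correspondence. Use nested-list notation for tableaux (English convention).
Insert each entry of the permutation into P by Schensted row insertion, recording in Q the position of each new cell.

Insert 5: appended to row 1. P = [[5]], Q = [[1]].
Insert 4: 4 bumps 5 from row 1; 5 starts row 2. P = [[4], [5]], Q = [[1], [2]].
Insert 2: 2 bumps 4 from row 1; 4 bumps 5 from row 2; 5 starts row 3. P = [[2], [4], [5]], Q = [[1], [2], [3]].
Insert 6: appended to row 1. P = [[2, 6], [4], [5]], Q = [[1, 4], [2], [3]].
Insert 3: 3 bumps 6 from row 1; 6 appends to row 2. P = [[2, 3], [4, 6], [5]], Q = [[1, 4], [2, 5], [3]].
Insert 1: 1 bumps 2 from row 1; 2 bumps 4 from row 2; 4 bumps 5 from row 3; 5 starts row 4. P = [[1, 3], [2, 6], [4], [5]], Q = [[1, 4], [2, 5], [3], [6]].

So P = [[1, 3], [2, 6], [4], [5]], Q = [[1, 4], [2, 5], [3], [6]].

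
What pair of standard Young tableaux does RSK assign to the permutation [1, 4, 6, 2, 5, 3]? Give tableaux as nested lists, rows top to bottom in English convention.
Insert each entry of the permutation into P by Schensted row insertion, recording in Q the position of each new cell.

Insert 1: appended to row 1. P = [[1]].
Insert 4: appended to row 1. P = [[1, 4]].
Insert 6: appended to row 1. P = [[1, 4, 6]].
Insert 2: 2 bumps 4 from row 1; 4 starts row 2. P = [[1, 2, 6], [4]].
Insert 5: 5 bumps 6 from row 1; 6 appends to row 2. P = [[1, 2, 5], [4, 6]].
Insert 3: 3 bumps 5 from row 1; 5 bumps 6 from row 2; 6 starts row 3. P = [[1, 2, 3], [4, 5], [6]].

So P = [[1, 2, 3], [4, 5], [6]], Q = [[1, 2, 3], [4, 5], [6]].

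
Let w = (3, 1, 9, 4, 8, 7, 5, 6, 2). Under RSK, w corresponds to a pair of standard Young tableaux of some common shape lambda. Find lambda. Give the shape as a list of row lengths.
[4, 2, 1, 1, 1]

RSK row insertion gives P = [[1, 2, 5, 6], [3, 4], [7], [8], [9]], which has shape [4, 2, 1, 1, 1].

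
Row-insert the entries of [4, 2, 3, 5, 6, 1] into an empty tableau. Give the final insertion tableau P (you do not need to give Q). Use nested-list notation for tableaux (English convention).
After inserting 4: P = [[4]].
After inserting 2: P = [[2], [4]].
After inserting 3: P = [[2, 3], [4]].
After inserting 5: P = [[2, 3, 5], [4]].
After inserting 6: P = [[2, 3, 5, 6], [4]].
After inserting 1: P = [[1, 3, 5, 6], [2], [4]].

So P = [[1, 3, 5, 6], [2], [4]].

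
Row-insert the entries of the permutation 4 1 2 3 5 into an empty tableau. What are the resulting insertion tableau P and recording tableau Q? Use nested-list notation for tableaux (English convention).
P = [[1, 2, 3, 5], [4]], Q = [[1, 3, 4, 5], [2]]

Insert each entry of the permutation into P by Schensted row insertion, recording in Q the position of each new cell.

After inserting 4: P = [[4]].
After inserting 1: P = [[1], [4]].
After inserting 2: P = [[1, 2], [4]].
After inserting 3: P = [[1, 2, 3], [4]].
After inserting 5: P = [[1, 2, 3, 5], [4]].

So P = [[1, 2, 3, 5], [4]], Q = [[1, 3, 4, 5], [2]].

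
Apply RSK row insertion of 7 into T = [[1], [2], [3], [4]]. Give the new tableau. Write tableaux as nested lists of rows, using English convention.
7 is larger than every entry of row 1, so it is appended to row 1. The new tableau is [[1, 7], [2], [3], [4]].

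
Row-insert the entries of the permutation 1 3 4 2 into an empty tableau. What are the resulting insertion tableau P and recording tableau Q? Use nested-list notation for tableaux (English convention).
Insert each entry of the permutation into P by Schensted row insertion, recording in Q the position of each new cell.

Insert 1: appended to row 1. P = [[1]], Q = [[1]].
Insert 3: appended to row 1. P = [[1, 3]], Q = [[1, 2]].
Insert 4: appended to row 1. P = [[1, 3, 4]], Q = [[1, 2, 3]].
Insert 2: 2 bumps 3 from row 1; 3 starts row 2. P = [[1, 2, 4], [3]], Q = [[1, 2, 3], [4]].

So P = [[1, 2, 4], [3]], Q = [[1, 2, 3], [4]].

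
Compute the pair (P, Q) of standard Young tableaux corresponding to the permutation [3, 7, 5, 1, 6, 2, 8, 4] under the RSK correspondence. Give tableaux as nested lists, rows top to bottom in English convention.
Insert each entry of the permutation into P by Schensted row insertion, recording in Q the position of each new cell.

Insert 3: appended to row 1. P = [[3]].
Insert 7: appended to row 1. P = [[3, 7]].
Insert 5: 5 bumps 7 from row 1; 7 starts row 2. P = [[3, 5], [7]].
Insert 1: 1 bumps 3 from row 1; 3 bumps 7 from row 2; 7 starts row 3. P = [[1, 5], [3], [7]].
Insert 6: appended to row 1. P = [[1, 5, 6], [3], [7]].
Insert 2: 2 bumps 5 from row 1; 5 appends to row 2. P = [[1, 2, 6], [3, 5], [7]].
Insert 8: appended to row 1. P = [[1, 2, 6, 8], [3, 5], [7]].
Insert 4: 4 bumps 6 from row 1; 6 appends to row 2. P = [[1, 2, 4, 8], [3, 5, 6], [7]].

So P = [[1, 2, 4, 8], [3, 5, 6], [7]], Q = [[1, 2, 5, 7], [3, 6, 8], [4]].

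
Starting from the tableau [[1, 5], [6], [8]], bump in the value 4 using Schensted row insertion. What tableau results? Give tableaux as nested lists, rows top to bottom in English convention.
[[1, 4], [5], [6], [8]]

In row 1, 4 replaces 5 (the leftmost entry greater than 4); 5 is bumped to row 2. In row 2, 5 replaces 6 (the leftmost entry greater than 5); 6 is bumped to row 3. In row 3, 6 replaces 8 (the leftmost entry greater than 6); 8 is bumped to row 4. 8 starts a new row 4. The new tableau is [[1, 4], [5], [6], [8]].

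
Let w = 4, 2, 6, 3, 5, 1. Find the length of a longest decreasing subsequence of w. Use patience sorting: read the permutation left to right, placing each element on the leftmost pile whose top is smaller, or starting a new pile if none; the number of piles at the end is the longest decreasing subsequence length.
3

4: new pile. tops = [4]
2: new pile. tops = [4, 2]
6: onto pile 1 (replacing 4). tops = [6, 2]
3: onto pile 2 (replacing 2). tops = [6, 3]
5: onto pile 2 (replacing 3). tops = [6, 5]
1: new pile. tops = [6, 5, 1]

3 piles, so the longest decreasing subsequence has length 3.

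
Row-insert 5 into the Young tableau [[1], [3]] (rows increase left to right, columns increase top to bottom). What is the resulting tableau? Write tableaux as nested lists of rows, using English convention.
5 is larger than every entry of row 1, so it is appended to row 1. The new tableau is [[1, 5], [3]].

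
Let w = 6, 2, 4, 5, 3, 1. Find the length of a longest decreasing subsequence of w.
4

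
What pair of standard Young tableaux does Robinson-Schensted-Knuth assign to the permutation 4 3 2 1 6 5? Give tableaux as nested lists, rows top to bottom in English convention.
P = [[1, 5], [2, 6], [3], [4]], Q = [[1, 5], [2, 6], [3], [4]]

Insert each entry of the permutation into P by Schensted row insertion, recording in Q the position of each new cell.

Insert 4: appended to row 1. P = [[4]].
Insert 3: 3 bumps 4 from row 1; 4 starts row 2. P = [[3], [4]].
Insert 2: 2 bumps 3 from row 1; 3 bumps 4 from row 2; 4 starts row 3. P = [[2], [3], [4]].
Insert 1: 1 bumps 2 from row 1; 2 bumps 3 from row 2; 3 bumps 4 from row 3; 4 starts row 4. P = [[1], [2], [3], [4]].
Insert 6: appended to row 1. P = [[1, 6], [2], [3], [4]].
Insert 5: 5 bumps 6 from row 1; 6 appends to row 2. P = [[1, 5], [2, 6], [3], [4]].

So P = [[1, 5], [2, 6], [3], [4]], Q = [[1, 5], [2, 6], [3], [4]].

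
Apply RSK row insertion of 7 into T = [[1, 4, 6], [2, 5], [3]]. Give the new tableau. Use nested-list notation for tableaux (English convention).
7 is larger than every entry of row 1, so it is appended to row 1. The new tableau is [[1, 4, 6, 7], [2, 5], [3]].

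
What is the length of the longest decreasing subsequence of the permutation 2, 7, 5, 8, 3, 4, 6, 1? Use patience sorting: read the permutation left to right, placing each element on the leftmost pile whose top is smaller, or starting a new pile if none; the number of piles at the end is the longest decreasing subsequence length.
4

2: new pile. tops = [2]
7: onto pile 1 (replacing 2). tops = [7]
5: new pile. tops = [7, 5]
8: onto pile 1 (replacing 7). tops = [8, 5]
3: new pile. tops = [8, 5, 3]
4: onto pile 3 (replacing 3). tops = [8, 5, 4]
6: onto pile 2 (replacing 5). tops = [8, 6, 4]
1: new pile. tops = [8, 6, 4, 1]

4 piles, so the longest decreasing subsequence has length 4.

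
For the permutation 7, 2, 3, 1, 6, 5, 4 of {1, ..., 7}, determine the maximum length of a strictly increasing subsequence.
3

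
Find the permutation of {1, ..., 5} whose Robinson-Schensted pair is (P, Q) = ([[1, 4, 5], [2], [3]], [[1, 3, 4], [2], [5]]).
3 2 4 5 1

Reverse the RSK construction: for i from n down to 1, find the cell of Q containing i, remove the entry at that cell from P, and reverse-bump it up through P; the value ejected from row 1 is w(i).

Step i=5: Q has 5 at row 3, column 1; remove 3 from row 3 of P and reverse-bump: 3 enters row 2 and ejects 2; 2 enters row 1 and ejects 1. So w(5) = 1. P is now [[2, 4, 5], [3]].
Step i=4: Q has 4 at row 1, column 3; remove that cell from P, ejecting 5. So w(4) = 5. P is now [[2, 4], [3]].
Step i=3: Q has 3 at row 1, column 2; remove that cell from P, ejecting 4. So w(3) = 4. P is now [[2], [3]].
Step i=2: Q has 2 at row 2, column 1; remove 3 from row 2 of P and reverse-bump: 3 enters row 1 and ejects 2. So w(2) = 2. P is now [[3]].
Step i=1: Q has 1 at row 1, column 1; remove that cell from P, ejecting 3. So w(1) = 3. P is now [].

So w = 3 2 4 5 1.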